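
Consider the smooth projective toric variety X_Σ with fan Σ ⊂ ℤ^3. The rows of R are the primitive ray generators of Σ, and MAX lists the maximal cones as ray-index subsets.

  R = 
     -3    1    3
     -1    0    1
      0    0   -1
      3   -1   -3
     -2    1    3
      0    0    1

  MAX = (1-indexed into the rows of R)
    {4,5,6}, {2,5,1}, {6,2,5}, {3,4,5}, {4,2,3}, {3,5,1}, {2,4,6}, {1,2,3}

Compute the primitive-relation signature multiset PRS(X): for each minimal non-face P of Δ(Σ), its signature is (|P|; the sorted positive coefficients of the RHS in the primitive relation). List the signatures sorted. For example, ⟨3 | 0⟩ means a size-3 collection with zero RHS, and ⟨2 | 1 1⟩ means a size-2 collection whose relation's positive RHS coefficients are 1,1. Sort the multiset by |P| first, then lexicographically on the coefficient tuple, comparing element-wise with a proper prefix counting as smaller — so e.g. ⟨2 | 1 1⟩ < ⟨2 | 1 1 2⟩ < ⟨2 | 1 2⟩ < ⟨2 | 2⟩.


The 5 primitive collections of Σ (r=6, n=3):

  P = {1,4}:  v_{1} + v_{4} = 0  →  sig = ⟨2 | 0⟩
  P = {3,6}:  v_{3} + v_{6} = 0  →  sig = ⟨2 | 0⟩
  P = {1,6}:  v_{1} + v_{6} = v_{2} + v_{5}  →  sig = ⟨2 | 1 1⟩
  P = {2,3,5}:  v_{2} + v_{3} + v_{5} = v_{1}  →  sig = ⟨3 | 1⟩
  P = {2,4,5}:  v_{2} + v_{4} + v_{5} = v_{6}  →  sig = ⟨3 | 1⟩

Sorted signature multiset PRS(X):
    |P|=2: 3 collections, coeffs (), (), (1,1)
    |P|=3: 2 collections, coeffs (1), (1)


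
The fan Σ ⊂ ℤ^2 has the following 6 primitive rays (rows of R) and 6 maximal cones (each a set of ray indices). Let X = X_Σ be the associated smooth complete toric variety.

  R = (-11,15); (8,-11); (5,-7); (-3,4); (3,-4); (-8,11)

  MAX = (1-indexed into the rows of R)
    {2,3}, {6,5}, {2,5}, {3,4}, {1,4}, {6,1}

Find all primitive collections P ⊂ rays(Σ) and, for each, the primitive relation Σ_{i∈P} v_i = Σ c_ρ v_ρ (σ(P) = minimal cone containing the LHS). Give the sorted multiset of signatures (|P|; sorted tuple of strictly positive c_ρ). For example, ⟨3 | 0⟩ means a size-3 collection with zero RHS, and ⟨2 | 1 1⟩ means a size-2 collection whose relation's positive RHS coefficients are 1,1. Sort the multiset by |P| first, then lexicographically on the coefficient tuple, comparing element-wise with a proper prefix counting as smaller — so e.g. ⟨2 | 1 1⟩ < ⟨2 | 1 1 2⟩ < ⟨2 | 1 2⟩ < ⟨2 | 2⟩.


Σ has 9 primitive collections:

  P = {2,6}:  v_{2} + v_{6} = 0 — sig = ⟨2 | 0⟩
  P = {4,5}:  v_{4} + v_{5} = 0 — sig = ⟨2 | 0⟩
  P = {1,2}:  v_{1} + v_{2} = v_{4} — sig = ⟨2 | 1⟩
  P = {1,5}:  v_{1} + v_{5} = v_{6} — sig = ⟨2 | 1⟩
  P = {2,4}:  v_{2} + v_{4} = v_{3} — sig = ⟨2 | 1⟩
  P = {3,5}:  v_{3} + v_{5} = v_{2} — sig = ⟨2 | 1⟩
  P = {3,6}:  v_{3} + v_{6} = v_{4} — sig = ⟨2 | 1⟩
  P = {4,6}:  v_{4} + v_{6} = v_{1} — sig = ⟨2 | 1⟩
  P = {1,3}:  v_{1} + v_{3} = 2·v_{4} — sig = ⟨2 | 2⟩

Hence PRS(X_Σ) =
[⟨2 | 0⟩, ⟨2 | 0⟩, ⟨2 | 1⟩, ⟨2 | 1⟩, ⟨2 | 1⟩, ⟨2 | 1⟩, ⟨2 | 1⟩, ⟨2 | 1⟩, ⟨2 | 2⟩]


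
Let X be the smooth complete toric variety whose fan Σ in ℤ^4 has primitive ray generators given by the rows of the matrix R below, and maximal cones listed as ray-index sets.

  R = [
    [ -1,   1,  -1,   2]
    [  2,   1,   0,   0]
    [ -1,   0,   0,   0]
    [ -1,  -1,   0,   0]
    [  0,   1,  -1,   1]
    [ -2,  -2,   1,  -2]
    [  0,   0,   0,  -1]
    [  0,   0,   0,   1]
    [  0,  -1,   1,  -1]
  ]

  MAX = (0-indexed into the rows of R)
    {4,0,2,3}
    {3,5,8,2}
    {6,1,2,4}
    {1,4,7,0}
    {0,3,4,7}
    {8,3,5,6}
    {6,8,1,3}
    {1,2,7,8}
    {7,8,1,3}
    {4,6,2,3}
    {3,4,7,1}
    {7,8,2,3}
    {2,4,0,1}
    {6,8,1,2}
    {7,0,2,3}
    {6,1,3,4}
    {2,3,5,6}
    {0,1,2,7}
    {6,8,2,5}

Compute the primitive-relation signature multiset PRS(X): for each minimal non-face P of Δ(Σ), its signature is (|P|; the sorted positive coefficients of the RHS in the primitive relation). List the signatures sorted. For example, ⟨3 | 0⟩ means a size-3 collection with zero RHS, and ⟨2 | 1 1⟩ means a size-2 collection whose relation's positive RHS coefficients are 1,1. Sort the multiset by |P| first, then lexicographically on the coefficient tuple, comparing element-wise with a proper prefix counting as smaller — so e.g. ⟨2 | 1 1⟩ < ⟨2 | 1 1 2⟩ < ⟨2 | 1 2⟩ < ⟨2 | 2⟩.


12 collections generate NE(X_Σ); each relation:

  {4,8}:  v_{4} + v_{8} = 0 ; sig = ⟨2 | 0⟩
  {6,7}:  v_{6} + v_{7} = 0 ; sig = ⟨2 | 0⟩
  {0,6}:  v_{0} + v_{6} = v_{2} + v_{4} ; sig = ⟨2 | 1 1⟩
  {0,8}:  v_{0} + v_{8} = v_{2} + v_{7} ; sig = ⟨2 | 1 1⟩
  {1,5}:  v_{1} + v_{5} = v_{6} + v_{8} ; sig = ⟨2 | 1 1⟩
  {4,5}:  v_{4} + v_{5} = v_{2} + v_{3} + v_{6} ; sig = ⟨2 | 1 1 1⟩
  {5,7}:  v_{5} + v_{7} = v_{2} + v_{3} + v_{8} ; sig = ⟨2 | 1 1 1⟩
  {0,5}:  v_{0} + v_{5} = 2·v_{2} + v_{3} ; sig = ⟨2 | 1 2⟩
  {1,2,3}:  v_{1} + v_{2} + v_{3} = 0 ; sig = ⟨3 | 0⟩
  {2,4,7}:  v_{2} + v_{4} + v_{7} = v_{0} ; sig = ⟨3 | 1⟩
  {0,1,3}:  v_{0} + v_{1} + v_{3} = v_{4} + v_{7} ; sig = ⟨3 | 1 1⟩
  {2,3,6,8}:  v_{2} + v_{3} + v_{6} + v_{8} = v_{5} ; sig = ⟨4 | 1⟩

Signatures (|P|; sorted positive RHS coefficients), sorted:
    ⟨2 | 0⟩
    ⟨2 | 0⟩
    ⟨2 | 1 1⟩
    ⟨2 | 1 1⟩
    ⟨2 | 1 1⟩
    ⟨2 | 1 1 1⟩
    ⟨2 | 1 1 1⟩
    ⟨2 | 1 2⟩
    ⟨3 | 0⟩
    ⟨3 | 1⟩
    ⟨3 | 1 1⟩
    ⟨4 | 1⟩


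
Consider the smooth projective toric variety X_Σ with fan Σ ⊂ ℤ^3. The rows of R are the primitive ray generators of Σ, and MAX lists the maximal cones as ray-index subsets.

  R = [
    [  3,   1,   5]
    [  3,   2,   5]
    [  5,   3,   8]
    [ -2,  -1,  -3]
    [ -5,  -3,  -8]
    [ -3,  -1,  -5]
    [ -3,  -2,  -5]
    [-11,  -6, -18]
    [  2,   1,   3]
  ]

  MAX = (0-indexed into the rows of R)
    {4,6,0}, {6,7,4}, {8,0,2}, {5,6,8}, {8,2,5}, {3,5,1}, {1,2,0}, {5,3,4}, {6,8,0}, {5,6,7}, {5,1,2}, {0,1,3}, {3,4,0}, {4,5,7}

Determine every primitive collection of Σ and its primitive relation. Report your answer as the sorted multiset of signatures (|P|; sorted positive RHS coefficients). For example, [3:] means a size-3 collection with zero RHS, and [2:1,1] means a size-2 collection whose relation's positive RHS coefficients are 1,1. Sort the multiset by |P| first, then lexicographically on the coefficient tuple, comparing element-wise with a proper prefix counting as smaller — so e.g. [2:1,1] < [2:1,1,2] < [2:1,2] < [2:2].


The 16 primitive collections of Σ (r=9, n=3):

  • {0,5}:  v_{0} + v_{5} = 0  ⟹  sig = [2:]
  • {1,6}:  v_{1} + v_{6} = 0  ⟹  sig = [2:]
  • {2,4}:  v_{2} + v_{4} = 0  ⟹  sig = [2:]
  • {3,8}:  v_{3} + v_{8} = 0  ⟹  sig = [2:]
  • {1,4}:  v_{1} + v_{4} = v_{3}  ⟹  sig = [2:1]
  • {1,8}:  v_{1} + v_{8} = v_{2}  ⟹  sig = [2:1]
  • {2,3}:  v_{2} + v_{3} = v_{1}  ⟹  sig = [2:1]
  • {2,6}:  v_{2} + v_{6} = v_{8}  ⟹  sig = [2:1]
  • {3,6}:  v_{3} + v_{6} = v_{4}  ⟹  sig = [2:1]
  • {4,8}:  v_{4} + v_{8} = v_{6}  ⟹  sig = [2:1]
  • {0,7}:  v_{0} + v_{7} = v_{4} + v_{6}  ⟹  sig = [2:1,1]
  • {1,7}:  v_{1} + v_{7} = v_{4} + v_{5}  ⟹  sig = [2:1,1]
  • {2,7}:  v_{2} + v_{7} = v_{5} + v_{6}  ⟹  sig = [2:1,1]
  • {3,7}:  v_{3} + v_{7} = 2·v_{4} + v_{5}  ⟹  sig = [2:1,2]
  • {7,8}:  v_{7} + v_{8} = v_{5} + 2·v_{6}  ⟹  sig = [2:1,2]
  • {4,5,6}:  v_{4} + v_{5} + v_{6} = v_{7}  ⟹  sig = [3:1]

Signatures (|P|; sorted positive RHS coefficients), sorted:
[[2:], [2:], [2:], [2:], [2:1], [2:1], [2:1], [2:1], [2:1], [2:1], [2:1,1], [2:1,1], [2:1,1], [2:1,2], [2:1,2], [3:1]]


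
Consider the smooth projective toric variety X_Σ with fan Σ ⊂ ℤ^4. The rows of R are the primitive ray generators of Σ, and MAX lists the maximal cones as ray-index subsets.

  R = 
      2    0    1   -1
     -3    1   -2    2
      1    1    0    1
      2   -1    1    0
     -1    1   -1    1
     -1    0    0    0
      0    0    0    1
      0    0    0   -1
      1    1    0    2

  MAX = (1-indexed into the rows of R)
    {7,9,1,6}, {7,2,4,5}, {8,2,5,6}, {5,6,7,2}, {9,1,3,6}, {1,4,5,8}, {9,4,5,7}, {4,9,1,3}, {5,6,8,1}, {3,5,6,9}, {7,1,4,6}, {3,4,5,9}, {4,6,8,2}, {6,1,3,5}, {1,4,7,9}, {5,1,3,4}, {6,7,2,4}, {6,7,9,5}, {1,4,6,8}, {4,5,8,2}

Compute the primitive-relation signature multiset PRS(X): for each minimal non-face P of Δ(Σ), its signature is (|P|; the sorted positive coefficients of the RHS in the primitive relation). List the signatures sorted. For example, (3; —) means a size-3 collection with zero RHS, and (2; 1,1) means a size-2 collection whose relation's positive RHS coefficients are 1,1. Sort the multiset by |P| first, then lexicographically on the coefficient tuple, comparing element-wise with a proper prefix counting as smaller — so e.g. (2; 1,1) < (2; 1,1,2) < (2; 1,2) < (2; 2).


12 collections generate NE(X_Σ); each relation:

  P={7,8}:  v_{7} + v_{8} = 0  so sig = (2; —)
  P={1,2}:  v_{1} + v_{2} = v_{5}  so sig = (2; 1)
  P={3,7}:  v_{3} + v_{7} = v_{9}  so sig = (2; 1)
  P={8,9}:  v_{8} + v_{9} = v_{3}  so sig = (2; 1)
  P={3,8}:  v_{3} + v_{8} = v_{1} + v_{5}  so sig = (2; 1,1)
  P={2,3}:  v_{2} + v_{3} = 2·v_{5} + v_{7}  so sig = (2; 1,2)
  P={2,9}:  v_{2} + v_{9} = 2·v_{5} + 2·v_{7}  so sig = (2; 2,2)
  P={1,5,7}:  v_{1} + v_{5} + v_{7} = v_{3}  so sig = (3; 1)
  P={4,5,6}:  v_{4} + v_{5} + v_{6} = v_{7}  so sig = (3; 1)
  P={3,4,6}:  v_{3} + v_{4} + v_{6} = v_{1} + 2·v_{7}  so sig = (3; 1,2)
  P={4,6,9}:  v_{4} + v_{6} + v_{9} = v_{1} + 3·v_{7}  so sig = (3; 1,3)
  P={1,5,9}:  v_{1} + v_{5} + v_{9} = 2·v_{3}  so sig = (3; 2)

Hence PRS(X_Σ) =
{ (2; —),  (2; 1) ×3,  (2; 1,1),  (2; 1,2),  (2; 2,2),  (3; 1) ×2,  (3; 1,2),  (3; 1,3),  (3; 2) }


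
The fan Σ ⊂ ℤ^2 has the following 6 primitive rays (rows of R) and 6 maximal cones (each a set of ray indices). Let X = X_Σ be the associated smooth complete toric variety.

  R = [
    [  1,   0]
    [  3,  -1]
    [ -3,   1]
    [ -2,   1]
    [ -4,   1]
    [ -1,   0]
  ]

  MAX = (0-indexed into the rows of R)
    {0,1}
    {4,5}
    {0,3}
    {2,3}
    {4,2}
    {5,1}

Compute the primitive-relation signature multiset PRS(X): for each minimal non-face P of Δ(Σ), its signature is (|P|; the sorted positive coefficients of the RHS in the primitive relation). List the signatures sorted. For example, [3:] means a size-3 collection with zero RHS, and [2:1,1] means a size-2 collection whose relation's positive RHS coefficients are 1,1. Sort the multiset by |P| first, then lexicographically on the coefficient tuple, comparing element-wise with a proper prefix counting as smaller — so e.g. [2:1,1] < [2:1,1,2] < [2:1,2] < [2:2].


Minimal non-faces — 9 found among 6 rays, 6 max cones:

  P = {0,5}:  v_{0} + v_{5} = 0 ; sig = [2:]
  P = {1,2}:  v_{1} + v_{2} = 0 ; sig = [2:]
  P = {0,2}:  v_{0} + v_{2} = v_{3} ; sig = [2:1]
  P = {0,4}:  v_{0} + v_{4} = v_{2} ; sig = [2:1]
  P = {1,3}:  v_{1} + v_{3} = v_{0} ; sig = [2:1]
  P = {1,4}:  v_{1} + v_{4} = v_{5} ; sig = [2:1]
  P = {2,5}:  v_{2} + v_{5} = v_{4} ; sig = [2:1]
  P = {3,5}:  v_{3} + v_{5} = v_{2} ; sig = [2:1]
  P = {3,4}:  v_{3} + v_{4} = 2·v_{2} ; sig = [2:2]

so the primitive-relation signature multiset is
    [2:]
    [2:]
    [2:1]
    [2:1]
    [2:1]
    [2:1]
    [2:1]
    [2:1]
    [2:2]


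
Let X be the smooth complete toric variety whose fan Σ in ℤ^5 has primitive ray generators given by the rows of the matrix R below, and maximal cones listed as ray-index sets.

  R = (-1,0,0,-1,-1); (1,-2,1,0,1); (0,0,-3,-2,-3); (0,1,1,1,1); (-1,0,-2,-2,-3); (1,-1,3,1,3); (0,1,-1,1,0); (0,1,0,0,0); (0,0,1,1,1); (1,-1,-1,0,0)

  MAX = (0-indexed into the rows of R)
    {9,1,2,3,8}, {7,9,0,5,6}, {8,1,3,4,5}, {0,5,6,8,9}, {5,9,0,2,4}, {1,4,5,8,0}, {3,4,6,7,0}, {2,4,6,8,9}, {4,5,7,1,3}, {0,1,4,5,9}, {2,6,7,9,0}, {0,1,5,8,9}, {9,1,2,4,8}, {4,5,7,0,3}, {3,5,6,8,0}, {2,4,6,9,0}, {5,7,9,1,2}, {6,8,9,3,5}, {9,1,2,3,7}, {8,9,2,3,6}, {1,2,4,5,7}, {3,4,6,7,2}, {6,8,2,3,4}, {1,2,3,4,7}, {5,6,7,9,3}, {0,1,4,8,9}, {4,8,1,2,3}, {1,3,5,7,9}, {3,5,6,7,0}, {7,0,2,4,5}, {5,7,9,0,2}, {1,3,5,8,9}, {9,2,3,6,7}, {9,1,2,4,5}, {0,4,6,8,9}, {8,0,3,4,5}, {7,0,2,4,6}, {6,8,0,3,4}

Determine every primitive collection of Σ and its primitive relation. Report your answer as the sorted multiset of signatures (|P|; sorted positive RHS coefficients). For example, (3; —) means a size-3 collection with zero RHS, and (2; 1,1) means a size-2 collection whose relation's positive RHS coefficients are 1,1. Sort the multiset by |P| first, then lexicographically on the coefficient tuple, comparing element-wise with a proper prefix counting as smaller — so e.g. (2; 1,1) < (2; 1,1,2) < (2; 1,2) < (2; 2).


The 15 primitive collections of Σ (r=10, n=5):

  P={7,8}:  v_{7} + v_{8} = v_{3}  so sig = (2; 1)
  P={1,6}:  v_{1} + v_{6} = v_{8} + v_{9}  so sig = (2; 1,1)
  P={0,3,9}:  v_{0} + v_{3} + v_{9} = 0  so sig = (3; —)
  P={4,5,6}:  v_{4} + v_{5} + v_{6} = 0  so sig = (3; —)
  P={0,2,8}:  v_{0} + v_{2} + v_{8} = v_{4}  so sig = (3; 1)
  P={4,7,9}:  v_{4} + v_{7} + v_{9} = v_{2}  so sig = (3; 1)
  P={0,1,7}:  v_{0} + v_{1} + v_{7} = v_{4} + v_{5}  so sig = (3; 1,1)
  P={0,2,3}:  v_{0} + v_{2} + v_{3} = v_{4} + v_{7}  so sig = (3; 1,1)
  P={2,5,6}:  v_{2} + v_{5} + v_{6} = v_{7} + v_{9}  so sig = (3; 1,1)
  P={2,5,8}:  v_{2} + v_{5} + v_{8} = v_{1} + v_{7}  so sig = (3; 1,1)
  P={3,4,9}:  v_{3} + v_{4} + v_{9} = v_{2} + v_{8}  so sig = (3; 1,1)
  P={0,1,3}:  v_{0} + v_{1} + v_{3} = v_{4} + v_{5} + v_{8}  so sig = (3; 1,1,1)
  P={0,1,2}:  v_{0} + v_{1} + v_{2} = 2·v_{4} + v_{5} + v_{9}  so sig = (3; 1,1,2)
  P={2,3,5}:  v_{2} + v_{3} + v_{5} = v_{1} + 2·v_{7}  so sig = (3; 1,2)
  P={4,5,8,9}:  v_{4} + v_{5} + v_{8} + v_{9} = v_{1}  so sig = (4; 1)

Signatures (|P|; sorted positive RHS coefficients), sorted:
    |P|=2: 2 collections, coeffs (1), (1,1)
    |P|=3: 12 collections, coeffs (), (), (1), (1), (1,1), (1,1), (1,1), (1,1), (1,1), (1,1,1), (1,1,2), (1,2)
    |P|=4: 1 collection, coeffs (1)


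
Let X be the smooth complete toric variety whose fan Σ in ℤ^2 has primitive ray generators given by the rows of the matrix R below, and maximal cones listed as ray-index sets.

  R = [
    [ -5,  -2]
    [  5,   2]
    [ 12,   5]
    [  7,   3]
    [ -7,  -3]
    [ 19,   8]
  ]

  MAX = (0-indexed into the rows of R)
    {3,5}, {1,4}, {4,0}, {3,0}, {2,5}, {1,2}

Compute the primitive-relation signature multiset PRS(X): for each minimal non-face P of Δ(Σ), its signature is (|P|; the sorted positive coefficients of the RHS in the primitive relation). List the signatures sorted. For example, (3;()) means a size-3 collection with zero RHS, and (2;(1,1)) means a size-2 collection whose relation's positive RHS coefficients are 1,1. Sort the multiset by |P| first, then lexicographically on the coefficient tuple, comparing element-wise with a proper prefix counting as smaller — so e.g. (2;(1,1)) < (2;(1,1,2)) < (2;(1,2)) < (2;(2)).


The 9 primitive collections of Σ (r=6, n=2):

  • {0,1}:  v_{0} + v_{1} = 0  so sig = (2;())
  • {3,4}:  v_{3} + v_{4} = 0  so sig = (2;())
  • {0,2}:  v_{0} + v_{2} = v_{3}  so sig = (2;(1))
  • {1,3}:  v_{1} + v_{3} = v_{2}  so sig = (2;(1))
  • {2,3}:  v_{2} + v_{3} = v_{5}  so sig = (2;(1))
  • {2,4}:  v_{2} + v_{4} = v_{1}  so sig = (2;(1))
  • {4,5}:  v_{4} + v_{5} = v_{2}  so sig = (2;(1))
  • {0,5}:  v_{0} + v_{5} = 2·v_{3}  so sig = (2;(2))
  • {1,5}:  v_{1} + v_{5} = 2·v_{2}  so sig = (2;(2))

so the primitive-relation signature multiset is
    (2;())
    (2;())
    (2;(1))
    (2;(1))
    (2;(1))
    (2;(1))
    (2;(1))
    (2;(2))
    (2;(2))


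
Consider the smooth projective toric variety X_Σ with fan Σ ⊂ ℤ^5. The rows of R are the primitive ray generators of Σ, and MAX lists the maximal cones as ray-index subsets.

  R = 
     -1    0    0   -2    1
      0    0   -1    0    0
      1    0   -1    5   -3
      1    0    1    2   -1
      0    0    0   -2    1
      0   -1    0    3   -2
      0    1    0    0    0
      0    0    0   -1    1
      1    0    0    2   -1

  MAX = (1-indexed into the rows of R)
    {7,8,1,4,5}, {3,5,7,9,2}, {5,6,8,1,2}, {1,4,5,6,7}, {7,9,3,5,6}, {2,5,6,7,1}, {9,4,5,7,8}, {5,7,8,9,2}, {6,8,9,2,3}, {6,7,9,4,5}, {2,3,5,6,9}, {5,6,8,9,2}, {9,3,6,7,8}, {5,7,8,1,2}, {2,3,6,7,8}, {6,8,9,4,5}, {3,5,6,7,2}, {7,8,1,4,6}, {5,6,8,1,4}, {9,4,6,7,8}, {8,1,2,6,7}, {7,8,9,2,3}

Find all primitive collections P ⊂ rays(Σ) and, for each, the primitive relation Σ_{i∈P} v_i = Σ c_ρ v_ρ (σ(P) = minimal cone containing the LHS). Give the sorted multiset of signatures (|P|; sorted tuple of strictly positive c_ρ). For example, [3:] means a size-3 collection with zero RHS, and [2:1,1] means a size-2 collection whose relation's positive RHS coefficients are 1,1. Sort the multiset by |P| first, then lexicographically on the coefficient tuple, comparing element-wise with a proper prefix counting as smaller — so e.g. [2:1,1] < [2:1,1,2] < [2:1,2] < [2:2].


|primitive collections| = 7. Relations:

  {1,9}:  v_{1} + v_{9} = 0  ⟹  sig = [2:]
  {2,4}:  v_{2} + v_{4} = v_{9}  ⟹  sig = [2:1]
  {1,3}:  v_{1} + v_{3} = v_{2} + v_{6} + v_{7}  ⟹  sig = [2:1,1,1]
  {3,4}:  v_{3} + v_{4} = v_{6} + v_{7} + 2·v_{9}  ⟹  sig = [2:1,1,2]
  {3,5,8}:  v_{3} + v_{5} + v_{8} = v_{2} + v_{9}  ⟹  sig = [3:1,1]
  {5,6,7,8}:  v_{5} + v_{6} + v_{7} + v_{8} = 0  ⟹  sig = [4:]
  {2,6,7,9}:  v_{2} + v_{6} + v_{7} + v_{9} = v_{3}  ⟹  sig = [4:1]

Sorted signature multiset PRS(X):
    |P|=2: 4 collections, coeffs (), (1), (1,1,1), (1,1,2)
    |P|=3: 1 collection, coeffs (1,1)
    |P|=4: 2 collections, coeffs (), (1)


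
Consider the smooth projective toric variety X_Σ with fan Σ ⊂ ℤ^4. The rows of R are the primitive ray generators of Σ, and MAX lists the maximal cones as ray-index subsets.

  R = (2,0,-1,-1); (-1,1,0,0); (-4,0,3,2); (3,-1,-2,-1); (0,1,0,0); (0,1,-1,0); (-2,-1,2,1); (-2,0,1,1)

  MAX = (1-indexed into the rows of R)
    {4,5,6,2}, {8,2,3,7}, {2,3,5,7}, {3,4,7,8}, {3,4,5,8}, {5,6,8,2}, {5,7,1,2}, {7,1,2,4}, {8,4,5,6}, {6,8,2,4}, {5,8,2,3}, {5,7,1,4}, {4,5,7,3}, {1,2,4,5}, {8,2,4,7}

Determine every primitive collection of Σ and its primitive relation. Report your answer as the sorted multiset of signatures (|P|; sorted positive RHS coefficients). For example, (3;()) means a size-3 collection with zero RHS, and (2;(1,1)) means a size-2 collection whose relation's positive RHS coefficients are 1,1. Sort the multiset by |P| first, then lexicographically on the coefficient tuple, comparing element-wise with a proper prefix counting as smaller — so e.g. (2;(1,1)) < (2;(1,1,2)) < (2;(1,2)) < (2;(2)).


9 collections generate NE(X_Σ); each relation:

  {1,8}:  v_{1} + v_{8} = 0 ; sig = (2;())
  {6,7}:  v_{6} + v_{7} = v_{8} ; sig = (2;(1))
  {1,3}:  v_{1} + v_{3} = v_{5} + v_{7} ; sig = (2;(1,1))
  {1,6}:  v_{1} + v_{6} = v_{2} + v_{4} + v_{5} ; sig = (2;(1,1,1))
  {3,6}:  v_{3} + v_{6} = v_{5} + 2·v_{8} ; sig = (2;(1,2))
  {2,3,4}:  v_{2} + v_{3} + v_{4} = v_{8} ; sig = (3;(1))
  {5,7,8}:  v_{5} + v_{7} + v_{8} = v_{3} ; sig = (3;(1))
  {2,4,5,7}:  v_{2} + v_{4} + v_{5} + v_{7} = 0 ; sig = (4;())
  {2,4,5,8}:  v_{2} + v_{4} + v_{5} + v_{8} = v_{6} ; sig = (4;(1))

so the primitive-relation signature multiset is
    |P|=2: 5 collections, coeffs (), (1), (1,1), (1,1,1), (1,2)
    |P|=3: 2 collections, coeffs (1), (1)
    |P|=4: 2 collections, coeffs (), (1)


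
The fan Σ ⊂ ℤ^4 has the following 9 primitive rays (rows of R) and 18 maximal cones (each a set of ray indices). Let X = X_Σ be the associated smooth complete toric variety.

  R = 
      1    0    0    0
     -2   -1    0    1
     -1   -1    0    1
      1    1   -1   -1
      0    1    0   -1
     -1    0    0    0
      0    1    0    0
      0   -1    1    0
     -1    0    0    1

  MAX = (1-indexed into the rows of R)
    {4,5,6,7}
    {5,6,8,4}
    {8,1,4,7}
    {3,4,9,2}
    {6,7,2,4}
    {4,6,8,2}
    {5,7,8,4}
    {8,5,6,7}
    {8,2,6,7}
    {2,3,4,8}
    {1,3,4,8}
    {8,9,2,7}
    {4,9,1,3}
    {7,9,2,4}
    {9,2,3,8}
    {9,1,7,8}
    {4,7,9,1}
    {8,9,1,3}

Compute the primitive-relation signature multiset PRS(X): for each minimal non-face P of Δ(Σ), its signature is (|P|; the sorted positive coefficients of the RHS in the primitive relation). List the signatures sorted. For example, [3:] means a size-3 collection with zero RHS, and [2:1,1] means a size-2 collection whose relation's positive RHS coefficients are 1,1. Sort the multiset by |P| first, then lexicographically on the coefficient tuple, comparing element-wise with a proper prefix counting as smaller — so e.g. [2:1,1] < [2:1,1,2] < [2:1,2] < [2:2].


12 collections generate NE(X_Σ); each relation:

  P = {1,6}:  v_{1} + v_{6} = 0 ; sig = [2:]
  P = {1,2}:  v_{1} + v_{2} = v_{3} ; sig = [2:1]
  P = {3,5}:  v_{3} + v_{5} = v_{6} ; sig = [2:1]
  P = {3,6}:  v_{3} + v_{6} = v_{2} ; sig = [2:1]
  P = {3,7}:  v_{3} + v_{7} = v_{9} ; sig = [2:1]
  P = {5,9}:  v_{5} + v_{9} = v_{6} + v_{7} ; sig = [2:1,1]
  P = {6,9}:  v_{6} + v_{9} = v_{2} + v_{7} ; sig = [2:1,1]
  P = {1,5}:  v_{1} + v_{5} = v_{4} + v_{7} + v_{8} ; sig = [2:1,1,1]
  P = {2,5}:  v_{2} + v_{5} = 2·v_{6} ; sig = [2:2]
  P = {4,8,9}:  v_{4} + v_{8} + v_{9} = 0 ; sig = [3:]
  P = {2,4,7,8}:  v_{2} + v_{4} + v_{7} + v_{8} = v_{6} ; sig = [4:1]
  P = {4,6,7,8}:  v_{4} + v_{6} + v_{7} + v_{8} = v_{5} ; sig = [4:1]

Signatures (|P|; sorted positive RHS coefficients), sorted:
{ [2:],  [2:1] ×4,  [2:1,1] ×2,  [2:1,1,1],  [2:2],  [3:],  [4:1] ×2 }


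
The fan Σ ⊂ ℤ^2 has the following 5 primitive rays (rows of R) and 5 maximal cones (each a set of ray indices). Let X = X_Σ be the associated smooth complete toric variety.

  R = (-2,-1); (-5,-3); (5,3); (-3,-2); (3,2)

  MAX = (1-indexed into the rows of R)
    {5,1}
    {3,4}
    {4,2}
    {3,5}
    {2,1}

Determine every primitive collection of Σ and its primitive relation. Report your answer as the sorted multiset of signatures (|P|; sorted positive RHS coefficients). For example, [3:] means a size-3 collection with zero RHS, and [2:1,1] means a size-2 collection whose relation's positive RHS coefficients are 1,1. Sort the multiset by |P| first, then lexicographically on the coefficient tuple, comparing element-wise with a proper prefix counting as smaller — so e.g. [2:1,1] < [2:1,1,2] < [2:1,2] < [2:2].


The 5 primitive collections of Σ (r=5, n=2):

  • {2,3}:  v_{2} + v_{3} = 0  ⟹  sig = [2:]
  • {4,5}:  v_{4} + v_{5} = 0  ⟹  sig = [2:]
  • {1,3}:  v_{1} + v_{3} = v_{5}  ⟹  sig = [2:1]
  • {1,4}:  v_{1} + v_{4} = v_{2}  ⟹  sig = [2:1]
  • {2,5}:  v_{2} + v_{5} = v_{1}  ⟹  sig = [2:1]

Hence PRS(X_Σ) =
    |P|=2: 5 collections, coeffs (), (), (1), (1), (1)


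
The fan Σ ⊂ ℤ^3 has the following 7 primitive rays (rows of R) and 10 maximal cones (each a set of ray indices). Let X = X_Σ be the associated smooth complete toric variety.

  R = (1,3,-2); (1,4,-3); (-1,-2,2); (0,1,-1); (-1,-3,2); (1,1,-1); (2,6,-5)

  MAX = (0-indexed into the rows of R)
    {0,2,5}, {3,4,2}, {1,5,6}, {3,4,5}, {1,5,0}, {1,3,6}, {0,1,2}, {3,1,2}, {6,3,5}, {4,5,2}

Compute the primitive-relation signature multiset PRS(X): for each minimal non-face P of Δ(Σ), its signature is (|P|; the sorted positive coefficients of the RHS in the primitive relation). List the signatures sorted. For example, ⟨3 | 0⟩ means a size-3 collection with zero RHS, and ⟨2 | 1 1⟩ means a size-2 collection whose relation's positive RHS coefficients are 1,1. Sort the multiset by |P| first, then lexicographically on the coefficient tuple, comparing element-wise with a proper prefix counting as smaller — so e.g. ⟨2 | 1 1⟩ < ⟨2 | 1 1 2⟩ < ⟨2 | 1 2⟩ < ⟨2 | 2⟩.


The 9 primitive collections of Σ (r=7, n=3):

  • {0,4}:  v_{0} + v_{4} = 0  ⇒ sig = ⟨2 | 0⟩
  • {0,3}:  v_{0} + v_{3} = v_{1}  ⇒ sig = ⟨2 | 1⟩
  • {1,4}:  v_{1} + v_{4} = v_{3}  ⇒ sig = ⟨2 | 1⟩
  • {2,6}:  v_{2} + v_{6} = v_{1}  ⇒ sig = ⟨2 | 1⟩
  • {0,6}:  v_{0} + v_{6} = 2·v_{1} + v_{5}  ⇒ sig = ⟨2 | 1 2⟩
  • {4,6}:  v_{4} + v_{6} = 2·v_{3} + v_{5}  ⇒ sig = ⟨2 | 1 2⟩
  • {2,3,5}:  v_{2} + v_{3} + v_{5} = 0  ⇒ sig = ⟨3 | 0⟩
  • {1,2,5}:  v_{1} + v_{2} + v_{5} = v_{0}  ⇒ sig = ⟨3 | 1⟩
  • {1,3,5}:  v_{1} + v_{3} + v_{5} = v_{6}  ⇒ sig = ⟨3 | 1⟩

Hence PRS(X_Σ) =
{ ⟨2 | 0⟩,  ⟨2 | 1⟩ ×3,  ⟨2 | 1 2⟩ ×2,  ⟨3 | 0⟩,  ⟨3 | 1⟩ ×2 }


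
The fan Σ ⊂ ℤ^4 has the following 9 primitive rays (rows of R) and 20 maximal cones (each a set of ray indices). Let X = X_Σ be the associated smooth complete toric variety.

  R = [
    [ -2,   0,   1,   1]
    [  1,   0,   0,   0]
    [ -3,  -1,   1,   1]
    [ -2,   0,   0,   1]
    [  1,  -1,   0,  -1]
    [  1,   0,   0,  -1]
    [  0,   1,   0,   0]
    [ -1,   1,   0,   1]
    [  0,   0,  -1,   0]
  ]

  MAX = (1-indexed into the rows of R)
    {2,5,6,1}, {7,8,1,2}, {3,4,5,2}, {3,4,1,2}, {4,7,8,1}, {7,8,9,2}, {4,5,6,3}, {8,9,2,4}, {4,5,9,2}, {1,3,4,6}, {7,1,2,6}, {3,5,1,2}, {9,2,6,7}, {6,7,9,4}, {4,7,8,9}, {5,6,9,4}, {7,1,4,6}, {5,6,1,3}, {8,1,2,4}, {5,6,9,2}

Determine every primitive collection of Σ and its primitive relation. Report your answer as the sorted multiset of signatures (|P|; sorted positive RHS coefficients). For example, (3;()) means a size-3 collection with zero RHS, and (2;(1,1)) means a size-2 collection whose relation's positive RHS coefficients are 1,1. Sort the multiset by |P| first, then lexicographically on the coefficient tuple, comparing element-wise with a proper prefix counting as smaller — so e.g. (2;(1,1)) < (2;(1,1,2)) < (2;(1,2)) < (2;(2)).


Primitive collections (11):

  {5,8}:  v_{5} + v_{8} = 0 — sig = (2;())
  {1,9}:  v_{1} + v_{9} = v_{4} — sig = (2;(1))
  {5,7}:  v_{5} + v_{7} = v_{6} — sig = (2;(1))
  {6,8}:  v_{6} + v_{8} = v_{7} — sig = (2;(1))
  {3,8}:  v_{3} + v_{8} = v_{1} + v_{4} — sig = (2;(1,1))
  {3,7}:  v_{3} + v_{7} = v_{1} + v_{4} + v_{6} — sig = (2;(1,1,1))
  {3,9}:  v_{3} + v_{9} = 2·v_{4} + v_{5} — sig = (2;(1,2))
  {2,4,6}:  v_{2} + v_{4} + v_{6} = 0 — sig = (3;())
  {1,4,5}:  v_{1} + v_{4} + v_{5} = v_{3} — sig = (3;(1))
  {2,4,7}:  v_{2} + v_{4} + v_{7} = v_{8} — sig = (3;(1))
  {2,3,6}:  v_{2} + v_{3} + v_{6} = v_{1} + v_{5} — sig = (3;(1,1))

Signatures (|P|; sorted positive RHS coefficients), sorted:
[(2;()), (2;(1)), (2;(1)), (2;(1)), (2;(1,1)), (2;(1,1,1)), (2;(1,2)), (3;()), (3;(1)), (3;(1)), (3;(1,1))]


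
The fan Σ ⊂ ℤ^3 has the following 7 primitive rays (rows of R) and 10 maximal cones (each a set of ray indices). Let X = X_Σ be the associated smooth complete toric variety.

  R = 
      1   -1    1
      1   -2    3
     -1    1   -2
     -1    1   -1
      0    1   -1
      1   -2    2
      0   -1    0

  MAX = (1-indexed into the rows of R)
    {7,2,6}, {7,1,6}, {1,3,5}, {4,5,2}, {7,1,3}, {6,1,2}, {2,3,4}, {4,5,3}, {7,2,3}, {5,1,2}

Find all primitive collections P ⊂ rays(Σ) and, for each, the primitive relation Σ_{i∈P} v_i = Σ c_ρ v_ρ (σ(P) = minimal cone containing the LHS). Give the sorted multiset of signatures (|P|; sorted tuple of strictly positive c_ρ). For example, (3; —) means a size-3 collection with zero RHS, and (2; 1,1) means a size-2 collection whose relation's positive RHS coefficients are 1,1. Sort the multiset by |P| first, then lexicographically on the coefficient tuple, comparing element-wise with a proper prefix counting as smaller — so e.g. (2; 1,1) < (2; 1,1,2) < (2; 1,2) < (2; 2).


Σ has 9 primitive collections:

  {1,4}:  v_{1} + v_{4} = 0  ⇒ sig = (2; —)
  {3,6}:  v_{3} + v_{6} = v_{7}  ⇒ sig = (2; 1)
  {5,6}:  v_{5} + v_{6} = v_{1}  ⇒ sig = (2; 1)
  {4,6}:  v_{4} + v_{6} = v_{2} + v_{3}  ⇒ sig = (2; 1,1)
  {5,7}:  v_{5} + v_{7} = v_{1} + v_{3}  ⇒ sig = (2; 1,1)
  {4,7}:  v_{4} + v_{7} = v_{2} + 2·v_{3}  ⇒ sig = (2; 1,2)
  {2,3,5}:  v_{2} + v_{3} + v_{5} = 0  ⇒ sig = (3; —)
  {1,2,3}:  v_{1} + v_{2} + v_{3} = v_{6}  ⇒ sig = (3; 1)
  {1,2,7}:  v_{1} + v_{2} + v_{7} = 2·v_{6}  ⇒ sig = (3; 2)

Hence PRS(X_Σ) =
    (2; —)
    (2; 1)
    (2; 1)
    (2; 1,1)
    (2; 1,1)
    (2; 1,2)
    (3; —)
    (3; 1)
    (3; 2)


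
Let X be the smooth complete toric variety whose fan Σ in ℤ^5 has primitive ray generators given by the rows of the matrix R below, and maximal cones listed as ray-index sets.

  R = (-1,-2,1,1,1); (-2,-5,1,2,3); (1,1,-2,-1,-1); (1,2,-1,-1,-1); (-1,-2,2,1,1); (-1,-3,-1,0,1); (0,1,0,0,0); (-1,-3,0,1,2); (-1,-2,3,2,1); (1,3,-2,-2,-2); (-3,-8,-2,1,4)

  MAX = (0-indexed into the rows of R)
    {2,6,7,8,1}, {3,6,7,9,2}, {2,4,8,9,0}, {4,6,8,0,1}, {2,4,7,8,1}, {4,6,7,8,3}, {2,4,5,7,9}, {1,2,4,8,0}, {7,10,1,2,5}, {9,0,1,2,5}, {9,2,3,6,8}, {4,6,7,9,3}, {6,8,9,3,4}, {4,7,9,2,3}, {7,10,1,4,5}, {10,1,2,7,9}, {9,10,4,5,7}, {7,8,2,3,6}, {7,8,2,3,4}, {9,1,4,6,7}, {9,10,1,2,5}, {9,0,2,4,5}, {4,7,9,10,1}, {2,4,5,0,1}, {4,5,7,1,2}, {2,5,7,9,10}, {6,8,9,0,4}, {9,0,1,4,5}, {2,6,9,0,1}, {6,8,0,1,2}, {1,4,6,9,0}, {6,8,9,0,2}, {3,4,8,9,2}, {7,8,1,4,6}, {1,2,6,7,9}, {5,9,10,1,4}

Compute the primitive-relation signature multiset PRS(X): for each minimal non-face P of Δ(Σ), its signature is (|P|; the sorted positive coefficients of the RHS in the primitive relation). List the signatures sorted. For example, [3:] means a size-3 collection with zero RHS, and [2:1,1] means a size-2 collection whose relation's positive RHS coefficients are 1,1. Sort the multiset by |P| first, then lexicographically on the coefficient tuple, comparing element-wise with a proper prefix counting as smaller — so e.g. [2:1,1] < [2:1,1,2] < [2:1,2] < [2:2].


Primitive collections (16):

  • {0,3}:  v_{0} + v_{3} = 0  so sig = [2:]
  • {0,7}:  v_{0} + v_{7} = v_{1}  so sig = [2:1]
  • {1,3}:  v_{1} + v_{3} = v_{7}  so sig = [2:1]
  • {5,6}:  v_{5} + v_{6} = v_{1} + v_{9}  so sig = [2:1,1]
  • {8,10}:  v_{8} + v_{10} = v_{0} + v_{1} + v_{5}  so sig = [2:1,1,1]
  • {3,5}:  v_{3} + v_{5} = v_{2} + v_{4} + v_{7} + v_{9}  so sig = [2:1,1,1,1]
  • {0,10}:  v_{0} + v_{10} = 2·v_{1} + v_{5} + v_{9}  so sig = [2:1,1,2]
  • {3,10}:  v_{3} + v_{10} = v_{5} + 2·v_{7} + v_{9}  so sig = [2:1,1,2]
  • {5,8}:  v_{5} + v_{8} = 2·v_{0} + v_{2} + v_{4}  so sig = [2:1,1,2]
  • {6,10}:  v_{6} + v_{10} = 2·v_{1} + v_{7} + 2·v_{9}  so sig = [2:1,2,2]
  • {2,4,6}:  v_{2} + v_{4} + v_{6} = 0  so sig = [3:]
  • {7,8,9}:  v_{7} + v_{8} + v_{9} = v_{0}  so sig = [3:1]
  • {2,4,10}:  v_{2} + v_{4} + v_{10} = 2·v_{5} + v_{7}  so sig = [3:1,2]
  • {1,8,9}:  v_{1} + v_{8} + v_{9} = 2·v_{0}  so sig = [3:2]
  • {1,2,4,9}:  v_{1} + v_{2} + v_{4} + v_{9} = v_{5}  so sig = [4:1]
  • {1,5,7,9}:  v_{1} + v_{5} + v_{7} + v_{9} = v_{10}  so sig = [4:1]

Sorted signature multiset PRS(X):
    |P|=2: 10 collections, coeffs (), (1), (1), (1,1), (1,1,1), (1,1,1,1), (1,1,2), (1,1,2), (1,1,2), (1,2,2)
    |P|=3: 4 collections, coeffs (), (1), (1,2), (2)
    |P|=4: 2 collections, coeffs (1), (1)


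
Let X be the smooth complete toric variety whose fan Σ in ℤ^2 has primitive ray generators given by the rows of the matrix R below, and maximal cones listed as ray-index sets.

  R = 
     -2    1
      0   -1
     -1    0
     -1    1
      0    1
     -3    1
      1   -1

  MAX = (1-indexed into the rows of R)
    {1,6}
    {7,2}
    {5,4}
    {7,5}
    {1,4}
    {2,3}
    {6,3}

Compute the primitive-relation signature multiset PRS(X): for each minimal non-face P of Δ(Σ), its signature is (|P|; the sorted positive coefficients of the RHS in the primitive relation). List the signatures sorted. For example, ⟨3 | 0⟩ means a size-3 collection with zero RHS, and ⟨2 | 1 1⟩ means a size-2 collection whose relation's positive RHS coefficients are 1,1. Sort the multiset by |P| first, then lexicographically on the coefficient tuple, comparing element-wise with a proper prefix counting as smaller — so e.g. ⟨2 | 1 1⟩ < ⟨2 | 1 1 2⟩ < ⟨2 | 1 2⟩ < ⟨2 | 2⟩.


|primitive collections| = 14. Relations:

  {2,5}:  v_{2} + v_{5} = 0  ⟹  sig = ⟨2 | 0⟩
  {4,7}:  v_{4} + v_{7} = 0  ⟹  sig = ⟨2 | 0⟩
  {1,3}:  v_{1} + v_{3} = v_{6}  ⟹  sig = ⟨2 | 1⟩
  {1,7}:  v_{1} + v_{7} = v_{3}  ⟹  sig = ⟨2 | 1⟩
  {2,4}:  v_{2} + v_{4} = v_{3}  ⟹  sig = ⟨2 | 1⟩
  {3,4}:  v_{3} + v_{4} = v_{1}  ⟹  sig = ⟨2 | 1⟩
  {3,5}:  v_{3} + v_{5} = v_{4}  ⟹  sig = ⟨2 | 1⟩
  {3,7}:  v_{3} + v_{7} = v_{2}  ⟹  sig = ⟨2 | 1⟩
  {5,6}:  v_{5} + v_{6} = v_{1} + v_{4}  ⟹  sig = ⟨2 | 1 1⟩
  {1,2}:  v_{1} + v_{2} = 2·v_{3}  ⟹  sig = ⟨2 | 2⟩
  {1,5}:  v_{1} + v_{5} = 2·v_{4}  ⟹  sig = ⟨2 | 2⟩
  {4,6}:  v_{4} + v_{6} = 2·v_{1}  ⟹  sig = ⟨2 | 2⟩
  {6,7}:  v_{6} + v_{7} = 2·v_{3}  ⟹  sig = ⟨2 | 2⟩
  {2,6}:  v_{2} + v_{6} = 3·v_{3}  ⟹  sig = ⟨2 | 3⟩

so the primitive-relation signature multiset is
[⟨2 | 0⟩, ⟨2 | 0⟩, ⟨2 | 1⟩, ⟨2 | 1⟩, ⟨2 | 1⟩, ⟨2 | 1⟩, ⟨2 | 1⟩, ⟨2 | 1⟩, ⟨2 | 1 1⟩, ⟨2 | 2⟩, ⟨2 | 2⟩, ⟨2 | 2⟩, ⟨2 | 2⟩, ⟨2 | 3⟩]


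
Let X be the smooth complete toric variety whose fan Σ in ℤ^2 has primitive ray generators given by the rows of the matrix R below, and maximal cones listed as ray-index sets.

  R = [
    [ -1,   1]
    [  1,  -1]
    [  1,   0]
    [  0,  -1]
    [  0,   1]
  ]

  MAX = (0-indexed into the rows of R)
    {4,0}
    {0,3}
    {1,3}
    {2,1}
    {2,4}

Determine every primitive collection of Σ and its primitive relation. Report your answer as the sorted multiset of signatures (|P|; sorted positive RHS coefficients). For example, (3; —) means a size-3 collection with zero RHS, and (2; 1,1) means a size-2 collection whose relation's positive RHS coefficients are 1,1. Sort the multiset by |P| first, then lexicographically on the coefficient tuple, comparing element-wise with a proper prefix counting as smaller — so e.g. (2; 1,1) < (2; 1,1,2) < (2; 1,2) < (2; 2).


Δ(Σ) — 5 vertices, 5 min non-faces:

  P={0,1}:  v_{0} + v_{1} = 0  ⟹  sig = (2; —)
  P={3,4}:  v_{3} + v_{4} = 0  ⟹  sig = (2; —)
  P={0,2}:  v_{0} + v_{2} = v_{4}  ⟹  sig = (2; 1)
  P={1,4}:  v_{1} + v_{4} = v_{2}  ⟹  sig = (2; 1)
  P={2,3}:  v_{2} + v_{3} = v_{1}  ⟹  sig = (2; 1)

Sorted signature multiset PRS(X):
    |P|=2: 5 collections, coeffs (), (), (1), (1), (1)


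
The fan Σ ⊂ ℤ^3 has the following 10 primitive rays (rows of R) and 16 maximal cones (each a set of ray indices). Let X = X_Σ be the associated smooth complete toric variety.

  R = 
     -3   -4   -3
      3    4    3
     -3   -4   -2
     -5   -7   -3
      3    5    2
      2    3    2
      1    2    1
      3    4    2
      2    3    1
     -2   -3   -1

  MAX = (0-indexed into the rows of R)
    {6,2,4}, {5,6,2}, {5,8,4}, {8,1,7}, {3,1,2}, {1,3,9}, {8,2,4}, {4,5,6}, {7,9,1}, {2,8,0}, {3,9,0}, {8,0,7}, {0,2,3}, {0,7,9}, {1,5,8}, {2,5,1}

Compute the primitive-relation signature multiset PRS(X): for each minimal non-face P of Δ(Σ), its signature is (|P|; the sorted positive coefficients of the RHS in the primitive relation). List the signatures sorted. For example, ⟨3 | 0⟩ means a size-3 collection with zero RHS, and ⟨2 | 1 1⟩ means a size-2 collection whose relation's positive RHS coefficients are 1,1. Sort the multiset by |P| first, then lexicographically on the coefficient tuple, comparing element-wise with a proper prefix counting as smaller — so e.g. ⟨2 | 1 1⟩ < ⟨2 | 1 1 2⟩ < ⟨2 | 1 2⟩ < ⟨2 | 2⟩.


Σ has 24 primitive collections:

  P={0,1}:  v_{0} + v_{1} = 0  so sig = ⟨2 | 0⟩
  P={2,7}:  v_{2} + v_{7} = 0  so sig = ⟨2 | 0⟩
  P={8,9}:  v_{8} + v_{9} = 0  so sig = ⟨2 | 0⟩
  P={2,9}:  v_{2} + v_{9} = v_{3}  so sig = ⟨2 | 1⟩
  P={3,7}:  v_{3} + v_{7} = v_{9}  so sig = ⟨2 | 1⟩
  P={3,8}:  v_{3} + v_{8} = v_{2}  so sig = ⟨2 | 1⟩
  P={4,9}:  v_{4} + v_{9} = v_{6}  so sig = ⟨2 | 1⟩
  P={6,8}:  v_{6} + v_{8} = v_{4}  so sig = ⟨2 | 1⟩
  P={0,5}:  v_{0} + v_{5} = v_{2} + v_{8}  so sig = ⟨2 | 1 1⟩
  P={3,4}:  v_{3} + v_{4} = v_{2} + v_{6}  so sig = ⟨2 | 1 1⟩
  P={5,7}:  v_{5} + v_{7} = v_{1} + v_{8}  so sig = ⟨2 | 1 1⟩
  P={5,9}:  v_{5} + v_{9} = v_{1} + v_{2}  so sig = ⟨2 | 1 1⟩
  P={6,7}:  v_{6} + v_{7} = v_{5} + v_{8}  so sig = ⟨2 | 1 1⟩
  P={6,9}:  v_{6} + v_{9} = v_{2} + v_{5}  so sig = ⟨2 | 1 1⟩
  P={1,4}:  v_{1} + v_{4} = 2·v_{5} + v_{8}  so sig = ⟨2 | 1 2⟩
  P={3,5}:  v_{3} + v_{5} = v_{1} + 2·v_{2}  so sig = ⟨2 | 1 2⟩
  P={3,6}:  v_{3} + v_{6} = 2·v_{2} + v_{5}  so sig = ⟨2 | 1 2⟩
  P={4,7}:  v_{4} + v_{7} = v_{5} + 2·v_{8}  so sig = ⟨2 | 1 2⟩
  P={1,6}:  v_{1} + v_{6} = 2·v_{5}  so sig = ⟨2 | 2⟩
  P={0,6}:  v_{0} + v_{6} = 2·v_{2} + 2·v_{8}  so sig = ⟨2 | 2 2⟩
  P={0,4}:  v_{0} + v_{4} = 2·v_{2} + 3·v_{8}  so sig = ⟨2 | 2 3⟩
  P={1,2,8}:  v_{1} + v_{2} + v_{8} = v_{5}  so sig = ⟨3 | 1⟩
  P={2,5,8}:  v_{2} + v_{5} + v_{8} = v_{6}  so sig = ⟨3 | 1⟩
  P={2,4,5}:  v_{2} + v_{4} + v_{5} = 2·v_{6}  so sig = ⟨3 | 2⟩

Sorted signature multiset PRS(X):
[⟨2 | 0⟩, ⟨2 | 0⟩, ⟨2 | 0⟩, ⟨2 | 1⟩, ⟨2 | 1⟩, ⟨2 | 1⟩, ⟨2 | 1⟩, ⟨2 | 1⟩, ⟨2 | 1 1⟩, ⟨2 | 1 1⟩, ⟨2 | 1 1⟩, ⟨2 | 1 1⟩, ⟨2 | 1 1⟩, ⟨2 | 1 1⟩, ⟨2 | 1 2⟩, ⟨2 | 1 2⟩, ⟨2 | 1 2⟩, ⟨2 | 1 2⟩, ⟨2 | 2⟩, ⟨2 | 2 2⟩, ⟨2 | 2 3⟩, ⟨3 | 1⟩, ⟨3 | 1⟩, ⟨3 | 2⟩]


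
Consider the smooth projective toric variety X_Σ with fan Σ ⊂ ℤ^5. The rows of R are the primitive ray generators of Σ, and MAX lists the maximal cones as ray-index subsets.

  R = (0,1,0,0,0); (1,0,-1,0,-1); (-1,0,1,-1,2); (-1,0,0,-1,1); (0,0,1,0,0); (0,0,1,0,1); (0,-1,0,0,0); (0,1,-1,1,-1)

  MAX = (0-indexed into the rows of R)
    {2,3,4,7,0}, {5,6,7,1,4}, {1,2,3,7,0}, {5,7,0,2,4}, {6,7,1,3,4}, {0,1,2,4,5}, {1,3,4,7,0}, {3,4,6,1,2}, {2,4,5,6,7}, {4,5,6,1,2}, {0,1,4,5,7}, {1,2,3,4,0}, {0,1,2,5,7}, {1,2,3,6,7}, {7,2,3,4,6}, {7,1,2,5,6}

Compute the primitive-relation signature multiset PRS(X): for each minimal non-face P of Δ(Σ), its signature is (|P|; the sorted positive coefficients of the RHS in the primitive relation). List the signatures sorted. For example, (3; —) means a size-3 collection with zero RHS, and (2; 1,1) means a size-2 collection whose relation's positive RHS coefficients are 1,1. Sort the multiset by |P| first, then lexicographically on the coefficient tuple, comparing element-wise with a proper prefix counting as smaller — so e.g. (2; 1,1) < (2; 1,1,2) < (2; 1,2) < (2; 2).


Minimal non-faces — 3 found among 8 rays, 16 max cones:

  • {0,6}:  v_{0} + v_{6} = 0 — sig = (2; —)
  • {3,5}:  v_{3} + v_{5} = v_{2} — sig = (2; 1)
  • {1,2,4,7}:  v_{1} + v_{2} + v_{4} + v_{7} = v_{0} — sig = (4; 1)

Signatures (|P|; sorted positive RHS coefficients), sorted:
    |P|=2: 2 collections, coeffs (), (1)
    |P|=4: 1 collection, coeffs (1)


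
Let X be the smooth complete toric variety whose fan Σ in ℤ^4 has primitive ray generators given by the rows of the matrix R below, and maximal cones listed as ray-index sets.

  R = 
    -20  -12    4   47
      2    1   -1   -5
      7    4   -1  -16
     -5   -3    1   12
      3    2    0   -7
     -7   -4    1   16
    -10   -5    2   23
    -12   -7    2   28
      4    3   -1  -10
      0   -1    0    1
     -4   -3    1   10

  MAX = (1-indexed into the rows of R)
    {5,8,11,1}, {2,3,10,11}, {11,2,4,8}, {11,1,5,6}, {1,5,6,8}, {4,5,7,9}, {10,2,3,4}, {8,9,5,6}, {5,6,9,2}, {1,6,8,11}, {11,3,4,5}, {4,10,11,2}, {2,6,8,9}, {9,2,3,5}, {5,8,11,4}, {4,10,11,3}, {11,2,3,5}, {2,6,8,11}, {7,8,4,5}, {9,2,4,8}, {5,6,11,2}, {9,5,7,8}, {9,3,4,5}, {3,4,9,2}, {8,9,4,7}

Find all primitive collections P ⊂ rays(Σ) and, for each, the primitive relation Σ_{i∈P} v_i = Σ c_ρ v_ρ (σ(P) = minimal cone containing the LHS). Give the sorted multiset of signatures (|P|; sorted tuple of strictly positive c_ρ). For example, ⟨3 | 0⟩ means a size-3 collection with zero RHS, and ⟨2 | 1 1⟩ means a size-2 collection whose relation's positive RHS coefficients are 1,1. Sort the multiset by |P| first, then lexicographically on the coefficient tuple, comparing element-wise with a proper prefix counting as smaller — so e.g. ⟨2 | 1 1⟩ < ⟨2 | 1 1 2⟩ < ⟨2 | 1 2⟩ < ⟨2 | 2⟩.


24 minimal non-faces of Δ(Σ) (on 11 rays):

  • {3,6}:  v_{3} + v_{6} = 0  ⇒ sig = ⟨2 | 0⟩
  • {9,11}:  v_{9} + v_{11} = 0  ⇒ sig = ⟨2 | 0⟩
  • {3,8}:  v_{3} + v_{8} = v_{4}  ⇒ sig = ⟨2 | 1⟩
  • {4,6}:  v_{4} + v_{6} = v_{8}  ⇒ sig = ⟨2 | 1⟩
  • {2,7}:  v_{2} + v_{7} = v_{8} + v_{9}  ⇒ sig = ⟨2 | 1 1⟩
  • {5,10}:  v_{5} + v_{10} = v_{3} + v_{11}  ⇒ sig = ⟨2 | 1 1⟩
  • {1,3}:  v_{1} + v_{3} = v_{5} + v_{8} + v_{11}  ⇒ sig = ⟨2 | 1 1 1⟩
  • {1,9}:  v_{1} + v_{9} = v_{5} + v_{6} + v_{8}  ⇒ sig = ⟨2 | 1 1 1⟩
  • {6,10}:  v_{6} + v_{10} = v_{2} + v_{4} + v_{11}  ⇒ sig = ⟨2 | 1 1 1⟩
  • {7,11}:  v_{7} + v_{11} = v_{4} + v_{5} + v_{8}  ⇒ sig = ⟨2 | 1 1 1⟩
  • {9,10}:  v_{9} + v_{10} = v_{2} + v_{3} + v_{4}  ⇒ sig = ⟨2 | 1 1 1⟩
  • {1,4}:  v_{1} + v_{4} = v_{5} + 2·v_{8} + v_{11}  ⇒ sig = ⟨2 | 1 1 2⟩
  • {3,7}:  v_{3} + v_{7} = 2·v_{4} + v_{5} + v_{9}  ⇒ sig = ⟨2 | 1 1 2⟩
  • {6,7}:  v_{6} + v_{7} = v_{5} + 2·v_{8} + v_{9}  ⇒ sig = ⟨2 | 1 1 2⟩
  • {8,10}:  v_{8} + v_{10} = v_{2} + 2·v_{4} + v_{11}  ⇒ sig = ⟨2 | 1 1 2⟩
  • {1,2}:  v_{1} + v_{2} = 2·v_{6} + v_{11}  ⇒ sig = ⟨2 | 1 2⟩
  • {1,10}:  v_{1} + v_{10} = v_{8} + 2·v_{11}  ⇒ sig = ⟨2 | 1 2⟩
  • {7,10}:  v_{7} + v_{10} = 2·v_{4}  ⇒ sig = ⟨2 | 2⟩
  • {1,7}:  v_{1} + v_{7} = 2·v_{5} + 3·v_{8}  ⇒ sig = ⟨2 | 2 3⟩
  • {2,4,5}:  v_{2} + v_{4} + v_{5} = 0  ⇒ sig = ⟨3 | 0⟩
  • {2,5,8}:  v_{2} + v_{5} + v_{8} = v_{6}  ⇒ sig = ⟨3 | 1⟩
  • {2,3,4,11}:  v_{2} + v_{3} + v_{4} + v_{11} = v_{10}  ⇒ sig = ⟨4 | 1⟩
  • {4,5,8,9}:  v_{4} + v_{5} + v_{8} + v_{9} = v_{7}  ⇒ sig = ⟨4 | 1⟩
  • {5,6,8,11}:  v_{5} + v_{6} + v_{8} + v_{11} = v_{1}  ⇒ sig = ⟨4 | 1⟩

Hence PRS(X_Σ) =
{ ⟨2 | 0⟩ ×2,  ⟨2 | 1⟩ ×2,  ⟨2 | 1 1⟩ ×2,  ⟨2 | 1 1 1⟩ ×5,  ⟨2 | 1 1 2⟩ ×4,  ⟨2 | 1 2⟩ ×2,  ⟨2 | 2⟩,  ⟨2 | 2 3⟩,  ⟨3 | 0⟩,  ⟨3 | 1⟩,  ⟨4 | 1⟩ ×3 }
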